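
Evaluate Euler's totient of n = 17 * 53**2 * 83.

φ(3963499) = 3963499 · (1 − 1/17) · (1 − 1/53) · (1 − 1/83)
       = 3963499 · 68224/74783 = 3615872.

3615872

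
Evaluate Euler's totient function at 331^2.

109230

φ(109561) = 109561 · (1 − 1/331)
       = 109561 · 330/331 = 109230.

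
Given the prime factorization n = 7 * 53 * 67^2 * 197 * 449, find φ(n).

φ(147311306807) = 147311306807 · (1 − 1/7) · (1 − 1/53) · (1 − 1/67) · (1 − 1/197) · (1 − 1/449)
       = 147311306807 · 1808142336/2198676221 = 121145536512.

121145536512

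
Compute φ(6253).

Prime factorization: 6253 = 13**2 · 37.
φ(13^2) = 13^2 − 13^1 = 169 − 13 = 156.
φ(37) = 37 − 1 = 36.
Multiply: 156 · 36 = 5616.

5616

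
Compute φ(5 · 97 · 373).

142848

φ(5) = 5 − 1 = 4.
φ(97) = 97 − 1 = 96.
φ(373) = 373 − 1 = 372.
Since φ is multiplicative, φ(180905) = 4 · 96 · 372 = 142848.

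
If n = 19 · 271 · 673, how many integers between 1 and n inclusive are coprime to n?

φ(3465277) = 3465277 · (1 − 1/19) · (1 − 1/271) · (1 − 1/673)
       = 3465277 · 3265920/3465277 = 3265920.

3265920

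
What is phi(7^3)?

294

φ(343) = 343 · (1 − 1/7)
       = 343 · 6/7 = 294.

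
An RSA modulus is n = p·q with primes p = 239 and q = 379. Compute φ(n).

φ(239) = 239 − 1 = 238.
φ(379) = 379 − 1 = 378.
φ(90581) = 238 × 378 = 89964.

89964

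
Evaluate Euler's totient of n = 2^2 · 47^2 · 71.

302680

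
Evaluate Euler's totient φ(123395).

88704

Prime factorization: 123395 = 5 × 23 × 29 × 37.
φ(5) = 5 − 1 = 4.
φ(23) = 23 − 1 = 22.
φ(29) = 29 − 1 = 28.
φ(37) = 37 − 1 = 36.
Multiply: 4 · 22 · 28 · 36 = 88704.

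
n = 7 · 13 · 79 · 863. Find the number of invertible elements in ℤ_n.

φ(6204107) = 6204107 · (1 − 1/7) · (1 − 1/13) · (1 − 1/79) · (1 − 1/863)
       = 6204107 · 4840992/6204107 = 4840992.

4840992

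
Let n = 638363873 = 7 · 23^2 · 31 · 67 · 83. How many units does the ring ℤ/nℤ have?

492924960

φ(638363873) = 638363873 · (1 − 1/7) · (1 − 1/23) · (1 − 1/31) · (1 − 1/67) · (1 − 1/83)
       = 638363873 · 21431520/27754951 = 492924960.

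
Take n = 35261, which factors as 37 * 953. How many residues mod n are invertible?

φ(35261) = 35261 · (1 − 1/37) · (1 − 1/953)
       = 35261 · 34272/35261 = 34272.

34272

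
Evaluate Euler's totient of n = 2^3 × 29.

φ(232) = 232 · (1 − 1/2) · (1 − 1/29)
       = 232 · 28/58 = 112.

112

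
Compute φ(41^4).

2756840

φ(2825761) = 2825761 · (1 − 1/41)
       = 2825761 · 40/41 = 2756840.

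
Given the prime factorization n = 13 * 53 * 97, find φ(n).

φ(13) = 13 − 1 = 12.
φ(53) = 53 − 1 = 52.
φ(97) = 97 − 1 = 96.
Multiply: 12 · 52 · 96 = 59904.

59904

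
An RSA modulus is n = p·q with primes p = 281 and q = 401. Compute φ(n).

112000

φ(n) = (p − 1)(q − 1) = (281−1)(401−1) = 280·400 = 112000.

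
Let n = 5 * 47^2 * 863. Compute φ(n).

φ(5) = 5 − 1 = 4.
φ(47^2) = 47^2 − 47^1 = 2209 − 47 = 2162.
φ(863) = 863 − 1 = 862.
φ(9531835) = 4 × 2162 × 862 = 7454576.

7454576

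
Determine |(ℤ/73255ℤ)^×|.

Factor 73255: 73255 = 5 · 7**2 · 13 · 23.
φ(5) = 5 − 1 = 4.
φ(7^2) = 7^2 − 7^1 = 49 − 7 = 42.
φ(13) = 13 − 1 = 12.
φ(23) = 23 − 1 = 22.
Since φ is multiplicative, φ(73255) = 4 · 42 · 12 · 22 = 44352.

44352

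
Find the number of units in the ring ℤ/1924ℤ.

1924 = 2**2 * 13 * 37.
φ(1924) = 1924 · (1 − 1/2) · (1 − 1/13) · (1 − 1/37)
       = 1924 · 432/962 = 864.

864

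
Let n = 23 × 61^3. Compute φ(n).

4911720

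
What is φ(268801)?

221760

Prime factorization: 268801 = 13 · 23 · 29 · 31.
φ(13) = 13 − 1 = 12.
φ(23) = 23 − 1 = 22.
φ(29) = 29 − 1 = 28.
φ(31) = 31 − 1 = 30.
Since φ is multiplicative, φ(268801) = 12 · 22 · 28 · 30 = 221760.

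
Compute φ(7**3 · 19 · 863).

4561704

φ(5624171) = 5624171 · (1 − 1/7) · (1 − 1/19) · (1 − 1/863)
       = 5624171 · 93096/114779 = 4561704.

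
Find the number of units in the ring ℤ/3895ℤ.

Factor 3895: 3895 = 5 · 19 · 41.
φ(5) = 5 − 1 = 4.
φ(19) = 19 − 1 = 18.
φ(41) = 41 − 1 = 40.
Since φ is multiplicative, φ(3895) = 4 · 18 · 40 = 2880.

2880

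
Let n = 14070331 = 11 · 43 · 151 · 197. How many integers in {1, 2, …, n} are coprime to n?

12348000

φ(14070331) = 14070331 · (1 − 1/11) · (1 − 1/43) · (1 − 1/151) · (1 − 1/197)
       = 14070331 · 12348000/14070331 = 12348000.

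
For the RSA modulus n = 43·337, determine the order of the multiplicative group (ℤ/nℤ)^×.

For distinct primes, φ(pq) = (p−1)(q−1) = 42 × 336 = 14112.

14112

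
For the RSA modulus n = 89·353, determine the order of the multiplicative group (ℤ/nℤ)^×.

30976

φ(31417) = 31417 · (1 − 1/89) · (1 − 1/353)
       = 31417 · 30976/31417 = 30976.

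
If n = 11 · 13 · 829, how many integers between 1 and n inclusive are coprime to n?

φ(118547) = 118547 · (1 − 1/11) · (1 − 1/13) · (1 − 1/829)
       = 118547 · 99360/118547 = 99360.

99360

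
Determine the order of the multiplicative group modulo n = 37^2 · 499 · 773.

φ(528060263) = 528060263 · (1 − 1/37) · (1 − 1/499) · (1 − 1/773)
       = 528060263 · 13840416/14271899 = 512095392.

512095392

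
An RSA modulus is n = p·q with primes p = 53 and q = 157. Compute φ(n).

8112

φ(53) = 53 − 1 = 52.
φ(157) = 157 − 1 = 156.
φ(8321) = 52 × 156 = 8112.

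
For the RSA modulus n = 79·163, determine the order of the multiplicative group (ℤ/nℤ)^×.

12636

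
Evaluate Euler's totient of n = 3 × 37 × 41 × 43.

φ(195693) = 195693 · (1 − 1/3) · (1 − 1/37) · (1 − 1/41) · (1 − 1/43)
       = 195693 · 120960/195693 = 120960.

120960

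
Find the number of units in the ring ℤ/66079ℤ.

54912

66079 = 13^2 × 17 × 23.
φ(13^2) = 13^2 − 13^1 = 169 − 13 = 156.
φ(17) = 17 − 1 = 16.
φ(23) = 23 − 1 = 22.
Multiply: 156 · 16 · 22 = 54912.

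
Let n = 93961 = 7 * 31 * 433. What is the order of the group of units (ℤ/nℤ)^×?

φ(93961) = 93961 · (1 − 1/7) · (1 − 1/31) · (1 − 1/433)
       = 93961 · 77760/93961 = 77760.

77760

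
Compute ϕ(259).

216

First factor: 259 = 7 × 37.
φ(7) = 7 − 1 = 6.
φ(37) = 37 − 1 = 36.
Multiply: 6 · 36 = 216.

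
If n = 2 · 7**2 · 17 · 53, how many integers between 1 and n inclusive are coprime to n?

φ(2) = 2 − 1 = 1.
φ(7^2) = 7^1·(7−1) = 7·6 = 42.
φ(17) = 17 − 1 = 16.
φ(53) = 53 − 1 = 52.
Multiply: 1 · 42 · 16 · 52 = 34944.

34944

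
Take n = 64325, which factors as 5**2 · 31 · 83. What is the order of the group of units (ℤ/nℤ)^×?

49200

φ(5^2) = 5^1·(5−1) = 5·4 = 20.
φ(31) = 31 − 1 = 30.
φ(83) = 83 − 1 = 82.
Since φ is multiplicative, φ(64325) = 20 · 30 · 82 = 49200.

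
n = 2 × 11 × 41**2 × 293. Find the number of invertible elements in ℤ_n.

φ(2) = 2 − 1 = 1.
φ(11) = 11 − 1 = 10.
φ(41^2) = 41^2 − 41^1 = 1681 − 41 = 1640.
φ(293) = 293 − 1 = 292.
Since φ is multiplicative, φ(10835726) = 1 · 10 · 1640 · 292 = 4788800.

4788800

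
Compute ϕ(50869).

39312

First factor: 50869 = 7 · 13^2 · 43.
φ(50869) = 50869 · (1 − 1/7) · (1 − 1/13) · (1 − 1/43)
       = 50869 · 3024/3913 = 39312.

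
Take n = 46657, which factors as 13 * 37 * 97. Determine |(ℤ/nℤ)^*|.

φ(46657) = 46657 · (1 − 1/13) · (1 − 1/37) · (1 − 1/97)
       = 46657 · 41472/46657 = 41472.

41472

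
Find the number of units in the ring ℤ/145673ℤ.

115200

First factor: 145673 = 11 · 17 · 19 · 41.
φ(145673) = 145673 · (1 − 1/11) · (1 − 1/17) · (1 − 1/19) · (1 − 1/41)
       = 145673 · 115200/145673 = 115200.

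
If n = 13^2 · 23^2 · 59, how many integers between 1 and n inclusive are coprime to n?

φ(5274659) = 5274659 · (1 − 1/13) · (1 − 1/23) · (1 − 1/59)
       = 5274659 · 15312/17641 = 4578288.

4578288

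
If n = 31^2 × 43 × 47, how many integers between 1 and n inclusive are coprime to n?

1796760

φ(1942181) = 1942181 · (1 − 1/31) · (1 − 1/43) · (1 − 1/47)
       = 1942181 · 57960/62651 = 1796760.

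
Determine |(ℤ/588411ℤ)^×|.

349920

Factor 588411: 588411 = 3^3 · 19 · 31 · 37.
φ(588411) = 588411 · (1 − 1/3) · (1 − 1/19) · (1 − 1/31) · (1 − 1/37)
       = 588411 · 38880/65379 = 349920.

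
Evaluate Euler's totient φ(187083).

112320

First factor: 187083 = 3**3 · 13**2 · 41.
φ(3^3) = 3^2·(3−1) = 9·2 = 18.
φ(13^2) = 13^1·(13−1) = 13·12 = 156.
φ(41) = 41 − 1 = 40.
Since φ is multiplicative, φ(187083) = 18 · 156 · 40 = 112320.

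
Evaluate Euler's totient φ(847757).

847757 = 23 · 29 · 31 · 41.
φ(23) = 23 − 1 = 22.
φ(29) = 29 − 1 = 28.
φ(31) = 31 − 1 = 30.
φ(41) = 41 − 1 = 40.
Multiply: 22 · 28 · 30 · 40 = 739200.

739200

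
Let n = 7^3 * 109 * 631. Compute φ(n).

20003760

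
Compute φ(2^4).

8

φ(16) = 16 · (1 − 1/2)
       = 16 · 1/2 = 8.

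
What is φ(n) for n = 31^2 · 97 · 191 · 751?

12722400000

φ(31^2) = 31^1·(31−1) = 31·30 = 930.
φ(97) = 97 − 1 = 96.
φ(191) = 191 − 1 = 190.
φ(751) = 751 − 1 = 750.
Multiply: 930 · 96 · 190 · 750 = 12722400000.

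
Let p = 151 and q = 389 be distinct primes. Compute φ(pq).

58200

φ(58739) = 58739 · (1 − 1/151) · (1 − 1/389)
       = 58739 · 58200/58739 = 58200.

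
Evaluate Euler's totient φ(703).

648

Factor 703: 703 = 19 · 37.
φ(703) = 703 · (1 − 1/19) · (1 − 1/37)
       = 703 · 648/703 = 648.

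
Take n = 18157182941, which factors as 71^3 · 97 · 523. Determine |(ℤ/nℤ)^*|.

17683021440

φ(71^3) = 71^2·(71−1) = 5041·70 = 352870.
φ(97) = 97 − 1 = 96.
φ(523) = 523 − 1 = 522.
φ(18157182941) = 352870 × 96 × 522 = 17683021440.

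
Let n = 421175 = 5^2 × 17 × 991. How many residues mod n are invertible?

φ(5^2) = 5^1·(5−1) = 5·4 = 20.
φ(17) = 17 − 1 = 16.
φ(991) = 991 − 1 = 990.
Multiply: 20 · 16 · 990 = 316800.

316800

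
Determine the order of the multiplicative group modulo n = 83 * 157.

12792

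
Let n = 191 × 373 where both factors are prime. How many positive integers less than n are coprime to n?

φ(pq) = (p−1)(q−1) = 190 · 372 = 70680.

70680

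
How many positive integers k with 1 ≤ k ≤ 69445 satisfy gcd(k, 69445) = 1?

48384

Prime factorization: 69445 = 5 * 17 * 19 * 43.
φ(5) = 5 − 1 = 4.
φ(17) = 17 − 1 = 16.
φ(19) = 19 − 1 = 18.
φ(43) = 43 − 1 = 42.
φ(69445) = 4 × 16 × 18 × 42 = 48384.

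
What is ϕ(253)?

Factor 253: 253 = 11 × 23.
φ(253) = 253 · (1 − 1/11) · (1 − 1/23)
       = 253 · 220/253 = 220.

220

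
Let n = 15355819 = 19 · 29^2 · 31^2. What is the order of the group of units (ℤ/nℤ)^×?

φ(15355819) = 15355819 · (1 − 1/19) · (1 − 1/29) · (1 − 1/31)
       = 15355819 · 15120/17081 = 13592880.

13592880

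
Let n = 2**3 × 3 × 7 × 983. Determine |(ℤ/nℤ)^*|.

φ(165144) = 165144 · (1 − 1/2) · (1 − 1/3) · (1 − 1/7) · (1 − 1/983)
       = 165144 · 11784/41286 = 47136.

47136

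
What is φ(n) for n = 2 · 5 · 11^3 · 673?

3252480

φ(8957630) = 8957630 · (1 − 1/2) · (1 − 1/5) · (1 − 1/11) · (1 − 1/673)
       = 8957630 · 26880/74030 = 3252480.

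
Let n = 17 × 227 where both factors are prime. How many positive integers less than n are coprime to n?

For distinct primes, φ(pq) = (p−1)(q−1) = 16 × 226 = 3616.

3616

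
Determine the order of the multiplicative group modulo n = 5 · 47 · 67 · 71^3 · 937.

φ(5) = 5 − 1 = 4.
φ(47) = 47 − 1 = 46.
φ(67) = 67 − 1 = 66.
φ(71^3) = 71^2·(71−1) = 5041·70 = 352870.
φ(937) = 937 − 1 = 936.
Since φ is multiplicative, φ(5280284247215) = 4 · 46 · 66 · 352870 · 936 = 4010997070080.

4010997070080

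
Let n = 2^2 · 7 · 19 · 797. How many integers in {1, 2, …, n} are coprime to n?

φ(2^2) = 2^1·(2−1) = 2·1 = 2.
φ(7) = 7 − 1 = 6.
φ(19) = 19 − 1 = 18.
φ(797) = 797 − 1 = 796.
Since φ is multiplicative, φ(424004) = 2 · 6 · 18 · 796 = 171936.

171936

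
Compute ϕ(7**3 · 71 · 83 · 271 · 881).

400964256000

φ(482587157549) = 482587157549 · (1 − 1/7) · (1 − 1/71) · (1 − 1/83) · (1 − 1/271) · (1 − 1/881)
       = 482587157549 · 8182944000/9848717501 = 400964256000.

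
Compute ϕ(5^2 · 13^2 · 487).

φ(5^2) = 5^2 − 5^1 = 25 − 5 = 20.
φ(13^2) = 13^2 − 13^1 = 169 − 13 = 156.
φ(487) = 487 − 1 = 486.
Since φ is multiplicative, φ(2057575) = 20 · 156 · 486 = 1516320.

1516320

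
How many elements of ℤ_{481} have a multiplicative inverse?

432

First factor: 481 = 13 × 37.
φ(481) = 481 · (1 − 1/13) · (1 − 1/37)
       = 481 · 432/481 = 432.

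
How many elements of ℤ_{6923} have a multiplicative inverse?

6923 = 7 · 23 · 43.
φ(7) = 7 − 1 = 6.
φ(23) = 23 − 1 = 22.
φ(43) = 43 − 1 = 42.
Since φ is multiplicative, φ(6923) = 6 · 22 · 42 = 5544.

5544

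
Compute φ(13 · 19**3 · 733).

57078432

φ(13) = 13 − 1 = 12.
φ(19^3) = 19^3 − 19^2 = 6859 − 361 = 6498.
φ(733) = 733 − 1 = 732.
Since φ is multiplicative, φ(65359411) = 12 · 6498 · 732 = 57078432.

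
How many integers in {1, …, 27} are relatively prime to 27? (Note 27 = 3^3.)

18

φ(3^3) = 3^3 − 3^2 = 27 − 9 = 18.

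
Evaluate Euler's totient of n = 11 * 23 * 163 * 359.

φ(11) = 11 − 1 = 10.
φ(23) = 23 − 1 = 22.
φ(163) = 163 − 1 = 162.
φ(359) = 359 − 1 = 358.
Since φ is multiplicative, φ(14804801) = 10 · 22 · 162 · 358 = 12759120.

12759120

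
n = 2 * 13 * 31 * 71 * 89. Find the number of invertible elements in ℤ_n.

2217600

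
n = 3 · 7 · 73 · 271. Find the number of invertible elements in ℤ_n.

233280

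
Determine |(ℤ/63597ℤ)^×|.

37632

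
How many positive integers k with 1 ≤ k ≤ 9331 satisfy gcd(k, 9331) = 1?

7560

9331 = 7 * 31 * 43.
φ(7) = 7 − 1 = 6.
φ(31) = 31 − 1 = 30.
φ(43) = 43 − 1 = 42.
Multiply: 6 · 30 · 42 = 7560.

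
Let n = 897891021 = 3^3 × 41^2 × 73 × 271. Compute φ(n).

573868800

φ(897891021) = 897891021 · (1 − 1/3) · (1 − 1/41) · (1 − 1/73) · (1 − 1/271)
       = 897891021 · 1555200/2433309 = 573868800.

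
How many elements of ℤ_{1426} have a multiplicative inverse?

Factor 1426: 1426 = 2 × 23 × 31.
φ(2) = 2 − 1 = 1.
φ(23) = 23 − 1 = 22.
φ(31) = 31 − 1 = 30.
Multiply: 1 · 22 · 30 = 660.

660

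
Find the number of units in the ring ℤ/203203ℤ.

Factor 203203: 203203 = 7^2 · 11 · 13 · 29.
φ(203203) = 203203 · (1 − 1/7) · (1 − 1/11) · (1 − 1/13) · (1 − 1/29)
       = 203203 · 20160/29029 = 141120.

141120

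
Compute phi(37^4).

1823508

φ(1874161) = 1874161 · (1 − 1/37)
       = 1874161 · 36/37 = 1823508.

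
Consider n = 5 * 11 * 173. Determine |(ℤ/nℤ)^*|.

φ(9515) = 9515 · (1 − 1/5) · (1 − 1/11) · (1 − 1/173)
       = 9515 · 6880/9515 = 6880.

6880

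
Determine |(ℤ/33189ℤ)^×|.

Prime factorization: 33189 = 3 · 13 · 23 · 37.
φ(3) = 3 − 1 = 2.
φ(13) = 13 − 1 = 12.
φ(23) = 23 − 1 = 22.
φ(37) = 37 − 1 = 36.
Multiply: 2 · 12 · 22 · 36 = 19008.

19008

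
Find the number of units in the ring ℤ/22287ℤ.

First factor: 22287 = 3 × 17 × 19 × 23.
φ(3) = 3 − 1 = 2.
φ(17) = 17 − 1 = 16.
φ(19) = 19 − 1 = 18.
φ(23) = 23 − 1 = 22.
Since φ is multiplicative, φ(22287) = 2 · 16 · 18 · 22 = 12672.

12672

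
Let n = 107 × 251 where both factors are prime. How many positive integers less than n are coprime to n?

φ(107) = 107 − 1 = 106.
φ(251) = 251 − 1 = 250.
Multiply: 106 · 250 = 26500.

26500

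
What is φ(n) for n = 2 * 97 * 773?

φ(149962) = 149962 · (1 − 1/2) · (1 − 1/97) · (1 − 1/773)
       = 149962 · 74112/149962 = 74112.

74112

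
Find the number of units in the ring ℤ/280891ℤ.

First factor: 280891 = 13 × 17 × 31 × 41.
φ(13) = 13 − 1 = 12.
φ(17) = 17 − 1 = 16.
φ(31) = 31 − 1 = 30.
φ(41) = 41 − 1 = 40.
Multiply: 12 · 16 · 30 · 40 = 230400.

230400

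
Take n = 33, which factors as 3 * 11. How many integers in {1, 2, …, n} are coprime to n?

20

φ(3) = 3 − 1 = 2.
φ(11) = 11 − 1 = 10.
φ(33) = 2 × 10 = 20.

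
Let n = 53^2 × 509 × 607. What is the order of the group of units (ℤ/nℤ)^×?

φ(867877067) = 867877067 · (1 − 1/53) · (1 − 1/509) · (1 − 1/607)
       = 867877067 · 16008096/16375039 = 848429088.

848429088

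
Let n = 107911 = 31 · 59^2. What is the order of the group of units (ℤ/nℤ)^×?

102660

φ(31) = 31 − 1 = 30.
φ(59^2) = 59^2 − 59^1 = 3481 − 59 = 3422.
Since φ is multiplicative, φ(107911) = 30 · 3422 = 102660.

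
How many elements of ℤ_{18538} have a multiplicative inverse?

7920

18538 = 2 * 13 * 23 * 31.
φ(18538) = 18538 · (1 − 1/2) · (1 − 1/13) · (1 − 1/23) · (1 − 1/31)
       = 18538 · 7920/18538 = 7920.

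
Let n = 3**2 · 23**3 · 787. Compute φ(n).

54884808

φ(3^2) = 3^1·(3−1) = 3·2 = 6.
φ(23^3) = 23^3 − 23^2 = 12167 − 529 = 11638.
φ(787) = 787 − 1 = 786.
φ(86178861) = 6 × 11638 × 786 = 54884808.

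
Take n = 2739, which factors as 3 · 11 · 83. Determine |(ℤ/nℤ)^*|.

1640

φ(2739) = 2739 · (1 − 1/3) · (1 − 1/11) · (1 − 1/83)
       = 2739 · 1640/2739 = 1640.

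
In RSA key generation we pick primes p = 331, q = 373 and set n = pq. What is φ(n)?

122760

For distinct primes, φ(pq) = (p−1)(q−1) = 330 × 372 = 122760.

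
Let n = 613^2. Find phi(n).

375156

φ(375769) = 375769 · (1 − 1/613)
       = 375769 · 612/613 = 375156.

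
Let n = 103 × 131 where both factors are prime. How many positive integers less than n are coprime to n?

13260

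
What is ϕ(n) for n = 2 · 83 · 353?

28864

φ(58598) = 58598 · (1 − 1/2) · (1 − 1/83) · (1 − 1/353)
       = 58598 · 28864/58598 = 28864.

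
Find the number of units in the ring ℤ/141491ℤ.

Factor 141491: 141491 = 7 × 17 × 29 × 41.
φ(141491) = 141491 · (1 − 1/7) · (1 − 1/17) · (1 − 1/29) · (1 − 1/41)
       = 141491 · 107520/141491 = 107520.

107520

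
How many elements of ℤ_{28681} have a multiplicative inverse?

25872

Prime factorization: 28681 = 23 × 29 × 43.
φ(28681) = 28681 · (1 − 1/23) · (1 − 1/29) · (1 − 1/43)
       = 28681 · 25872/28681 = 25872.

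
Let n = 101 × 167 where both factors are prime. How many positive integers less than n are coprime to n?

16600

For distinct primes, φ(pq) = (p−1)(q−1) = 100 × 166 = 16600.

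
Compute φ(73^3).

383688

φ(389017) = 389017 · (1 − 1/73)
       = 389017 · 72/73 = 383688.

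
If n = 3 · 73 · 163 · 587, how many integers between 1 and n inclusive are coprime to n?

13670208

φ(20954139) = 20954139 · (1 − 1/3) · (1 − 1/73) · (1 − 1/163) · (1 − 1/587)
       = 20954139 · 13670208/20954139 = 13670208.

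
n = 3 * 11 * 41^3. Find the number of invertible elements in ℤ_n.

φ(3) = 3 − 1 = 2.
φ(11) = 11 − 1 = 10.
φ(41^3) = 41^2·(41−1) = 1681·40 = 67240.
Since φ is multiplicative, φ(2274393) = 2 · 10 · 67240 = 1344800.

1344800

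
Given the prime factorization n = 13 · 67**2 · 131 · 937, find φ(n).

6456827520

φ(13) = 13 − 1 = 12.
φ(67^2) = 67^1·(67−1) = 67·66 = 4422.
φ(131) = 131 − 1 = 130.
φ(937) = 937 − 1 = 936.
φ(7163146679) = 12 × 4422 × 130 × 936 = 6456827520.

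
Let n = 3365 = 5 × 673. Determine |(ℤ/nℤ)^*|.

2688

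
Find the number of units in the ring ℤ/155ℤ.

Prime factorization: 155 = 5 · 31.
φ(5) = 5 − 1 = 4.
φ(31) = 31 − 1 = 30.
Multiply: 4 · 30 = 120.

120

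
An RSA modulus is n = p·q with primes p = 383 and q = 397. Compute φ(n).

151272

φ(n) = (p − 1)(q − 1) = (383−1)(397−1) = 382·396 = 151272.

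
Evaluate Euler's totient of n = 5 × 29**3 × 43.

φ(5) = 5 − 1 = 4.
φ(29^3) = 29^3 − 29^2 = 24389 − 841 = 23548.
φ(43) = 43 − 1 = 42.
φ(5243635) = 4 × 23548 × 42 = 3956064.

3956064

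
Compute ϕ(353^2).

φ(353^2) = 353^2 − 353^1 = 124609 − 353 = 124256.

124256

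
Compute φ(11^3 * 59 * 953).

φ(74838137) = 74838137 · (1 − 1/11) · (1 − 1/59) · (1 − 1/953)
       = 74838137 · 552160/618497 = 66811360.

66811360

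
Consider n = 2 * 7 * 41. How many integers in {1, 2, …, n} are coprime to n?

φ(2) = 2 − 1 = 1.
φ(7) = 7 − 1 = 6.
φ(41) = 41 − 1 = 40.
φ(574) = 1 × 6 × 40 = 240.

240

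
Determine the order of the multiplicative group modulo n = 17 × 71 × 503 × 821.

φ(17) = 17 − 1 = 16.
φ(71) = 71 − 1 = 70.
φ(503) = 503 − 1 = 502.
φ(821) = 821 − 1 = 820.
Multiply: 16 · 70 · 502 · 820 = 461036800.

461036800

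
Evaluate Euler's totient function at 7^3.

294

φ(343) = 343 · (1 − 1/7)
       = 343 · 6/7 = 294.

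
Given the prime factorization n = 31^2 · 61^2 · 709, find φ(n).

φ(2535299629) = 2535299629 · (1 − 1/31) · (1 − 1/61) · (1 − 1/709)
       = 2535299629 · 1274400/1340719 = 2409890400.

2409890400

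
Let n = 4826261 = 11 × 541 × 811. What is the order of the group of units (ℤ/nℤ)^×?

φ(4826261) = 4826261 · (1 − 1/11) · (1 − 1/541) · (1 − 1/811)
       = 4826261 · 4374000/4826261 = 4374000.

4374000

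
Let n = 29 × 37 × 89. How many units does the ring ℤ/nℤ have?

φ(29) = 29 − 1 = 28.
φ(37) = 37 − 1 = 36.
φ(89) = 89 − 1 = 88.
Multiply: 28 · 36 · 88 = 88704.

88704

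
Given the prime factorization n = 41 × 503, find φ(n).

20080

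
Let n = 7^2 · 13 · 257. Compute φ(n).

φ(7^2) = 7^1·(7−1) = 7·6 = 42.
φ(13) = 13 − 1 = 12.
φ(257) = 257 − 1 = 256.
Multiply: 42 · 12 · 256 = 129024.

129024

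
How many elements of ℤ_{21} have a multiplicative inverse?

12

21 = 3 * 7.
φ(21) = 21 · (1 − 1/3) · (1 − 1/7)
       = 21 · 12/21 = 12.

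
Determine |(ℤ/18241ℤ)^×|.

16128

First factor: 18241 = 17 · 29 · 37.
φ(17) = 17 − 1 = 16.
φ(29) = 29 − 1 = 28.
φ(37) = 37 − 1 = 36.
Multiply: 16 · 28 · 36 = 16128.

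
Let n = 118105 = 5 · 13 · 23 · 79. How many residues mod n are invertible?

82368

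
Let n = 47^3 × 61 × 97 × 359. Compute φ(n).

209536197120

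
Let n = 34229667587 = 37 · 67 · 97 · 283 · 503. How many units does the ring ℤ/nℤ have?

φ(34229667587) = 34229667587 · (1 − 1/37) · (1 − 1/67) · (1 − 1/97) · (1 − 1/283) · (1 − 1/503)
       = 34229667587 · 32290182144/34229667587 = 32290182144.

32290182144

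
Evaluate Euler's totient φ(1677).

1008

Factor 1677: 1677 = 3 * 13 * 43.
φ(3) = 3 − 1 = 2.
φ(13) = 13 − 1 = 12.
φ(43) = 43 − 1 = 42.
Multiply: 2 · 12 · 42 = 1008.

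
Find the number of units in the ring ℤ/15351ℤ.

8064

Prime factorization: 15351 = 3 · 7 · 17 · 43.
φ(3) = 3 − 1 = 2.
φ(7) = 7 − 1 = 6.
φ(17) = 17 − 1 = 16.
φ(43) = 43 − 1 = 42.
φ(15351) = 2 × 6 × 16 × 42 = 8064.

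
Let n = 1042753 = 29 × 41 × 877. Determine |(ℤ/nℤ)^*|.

φ(29) = 29 − 1 = 28.
φ(41) = 41 − 1 = 40.
φ(877) = 877 − 1 = 876.
Since φ is multiplicative, φ(1042753) = 28 · 40 · 876 = 981120.

981120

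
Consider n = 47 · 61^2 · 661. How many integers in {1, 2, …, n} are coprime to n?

111117600

φ(47) = 47 − 1 = 46.
φ(61^2) = 61^2 − 61^1 = 3721 − 61 = 3660.
φ(661) = 661 − 1 = 660.
φ(115600307) = 46 × 3660 × 660 = 111117600.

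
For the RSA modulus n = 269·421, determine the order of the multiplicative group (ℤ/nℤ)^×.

112560

φ(113249) = 113249 · (1 − 1/269) · (1 − 1/421)
       = 113249 · 112560/113249 = 112560.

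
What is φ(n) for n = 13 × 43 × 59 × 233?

φ(7684573) = 7684573 · (1 − 1/13) · (1 − 1/43) · (1 − 1/59) · (1 − 1/233)
       = 7684573 · 6781824/7684573 = 6781824.

6781824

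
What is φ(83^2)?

6806

φ(83^2) = 83^1·(83−1) = 83·82 = 6806.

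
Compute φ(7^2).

42

φ(7^2) = 7^2 − 7^1 = 49 − 7 = 42.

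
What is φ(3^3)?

φ(27) = 27 · (1 − 1/3)
       = 27 · 2/3 = 18.

18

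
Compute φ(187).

187 = 11 · 17.
φ(187) = 187 · (1 − 1/11) · (1 − 1/17)
       = 187 · 160/187 = 160.

160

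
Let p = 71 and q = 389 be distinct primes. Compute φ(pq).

27160

φ(n) = (p − 1)(q − 1) = (71−1)(389−1) = 70·388 = 27160.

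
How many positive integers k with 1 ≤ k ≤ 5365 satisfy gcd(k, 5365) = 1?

4032

Factor 5365: 5365 = 5 × 29 × 37.
φ(5365) = 5365 · (1 − 1/5) · (1 − 1/29) · (1 − 1/37)
       = 5365 · 4032/5365 = 4032.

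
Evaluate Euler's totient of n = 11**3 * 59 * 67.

φ(5261443) = 5261443 · (1 − 1/11) · (1 − 1/59) · (1 − 1/67)
       = 5261443 · 38280/43483 = 4631880.

4631880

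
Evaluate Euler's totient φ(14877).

Factor 14877: 14877 = 3**3 · 19 · 29.
φ(3^3) = 3^2·(3−1) = 9·2 = 18.
φ(19) = 19 − 1 = 18.
φ(29) = 29 − 1 = 28.
φ(14877) = 18 × 18 × 28 = 9072.

9072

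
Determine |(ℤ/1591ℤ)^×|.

Prime factorization: 1591 = 37 · 43.
φ(1591) = 1591 · (1 − 1/37) · (1 − 1/43)
       = 1591 · 1512/1591 = 1512.

1512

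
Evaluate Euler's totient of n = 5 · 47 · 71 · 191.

2447200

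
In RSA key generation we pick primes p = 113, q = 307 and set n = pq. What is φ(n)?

φ(113) = 113 − 1 = 112.
φ(307) = 307 − 1 = 306.
Since φ is multiplicative, φ(34691) = 112 · 306 = 34272.

34272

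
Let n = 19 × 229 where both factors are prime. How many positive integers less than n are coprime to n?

4104

For distinct primes, φ(pq) = (p−1)(q−1) = 18 × 228 = 4104.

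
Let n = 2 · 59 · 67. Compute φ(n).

φ(7906) = 7906 · (1 − 1/2) · (1 − 1/59) · (1 − 1/67)
       = 7906 · 3828/7906 = 3828.

3828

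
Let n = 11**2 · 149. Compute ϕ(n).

φ(18029) = 18029 · (1 − 1/11) · (1 − 1/149)
       = 18029 · 1480/1639 = 16280.

16280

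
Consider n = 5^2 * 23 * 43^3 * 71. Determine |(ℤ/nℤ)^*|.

2391866400

φ(3245873275) = 3245873275 · (1 − 1/5) · (1 − 1/23) · (1 − 1/43) · (1 − 1/71)
       = 3245873275 · 258720/351095 = 2391866400.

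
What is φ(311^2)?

φ(311^2) = 311^1·(311−1) = 311·310 = 96410.

96410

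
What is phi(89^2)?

φ(7921) = 7921 · (1 − 1/89)
       = 7921 · 88/89 = 7832.

7832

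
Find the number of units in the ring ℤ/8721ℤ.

8721 = 3**3 × 17 × 19.
φ(3^3) = 3^3 − 3^2 = 27 − 9 = 18.
φ(17) = 17 − 1 = 16.
φ(19) = 19 − 1 = 18.
Since φ is multiplicative, φ(8721) = 18 · 16 · 18 = 5184.

5184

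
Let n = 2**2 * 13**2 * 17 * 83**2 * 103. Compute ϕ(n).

φ(8154343964) = 8154343964 · (1 − 1/2) · (1 − 1/13) · (1 − 1/17) · (1 − 1/83) · (1 − 1/103)
       = 8154343964 · 1605888/3778658 = 3465506304.

3465506304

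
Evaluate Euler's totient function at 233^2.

54056

φ(233^2) = 233^2 − 233^1 = 54289 − 233 = 54056.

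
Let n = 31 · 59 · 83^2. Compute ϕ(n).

φ(31) = 31 − 1 = 30.
φ(59) = 59 − 1 = 58.
φ(83^2) = 83^2 − 83^1 = 6889 − 83 = 6806.
φ(12599981) = 30 × 58 × 6806 = 11842440.

11842440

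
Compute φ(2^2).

φ(4) = 4 · (1 − 1/2)
       = 4 · 1/2 = 2.

2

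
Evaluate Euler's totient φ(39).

First factor: 39 = 3 * 13.
φ(3) = 3 − 1 = 2.
φ(13) = 13 − 1 = 12.
Since φ is multiplicative, φ(39) = 2 · 12 = 24.

24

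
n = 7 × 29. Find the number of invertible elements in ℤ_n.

φ(203) = 203 · (1 − 1/7) · (1 − 1/29)
       = 203 · 168/203 = 168.

168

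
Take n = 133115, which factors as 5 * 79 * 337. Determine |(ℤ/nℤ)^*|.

104832

φ(133115) = 133115 · (1 − 1/5) · (1 − 1/79) · (1 − 1/337)
       = 133115 · 104832/133115 = 104832.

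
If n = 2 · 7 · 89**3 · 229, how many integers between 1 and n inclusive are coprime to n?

953561664

φ(2260130614) = 2260130614 · (1 − 1/2) · (1 − 1/7) · (1 − 1/89) · (1 − 1/229)
       = 2260130614 · 120384/285334 = 953561664.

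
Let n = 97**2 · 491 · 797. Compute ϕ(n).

3632052480

φ(3681995743) = 3681995743 · (1 − 1/97) · (1 − 1/491) · (1 − 1/797)
       = 3681995743 · 37443840/37958719 = 3632052480.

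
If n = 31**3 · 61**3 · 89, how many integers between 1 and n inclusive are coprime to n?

566419550400

φ(31^3) = 31^3 − 31^2 = 29791 − 961 = 28830.
φ(61^3) = 61^2·(61−1) = 3721·60 = 223260.
φ(89) = 89 − 1 = 88.
φ(601817196419) = 28830 × 223260 × 88 = 566419550400.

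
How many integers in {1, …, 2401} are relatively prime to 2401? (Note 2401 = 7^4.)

φ(2401) = 2401 · (1 − 1/7)
       = 2401 · 6/7 = 2058.

2058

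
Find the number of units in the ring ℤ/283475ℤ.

283475 = 5**2 · 17 · 23 · 29.
φ(5^2) = 5^1·(5−1) = 5·4 = 20.
φ(17) = 17 − 1 = 16.
φ(23) = 23 − 1 = 22.
φ(29) = 29 − 1 = 28.
Since φ is multiplicative, φ(283475) = 20 · 16 · 22 · 28 = 197120.

197120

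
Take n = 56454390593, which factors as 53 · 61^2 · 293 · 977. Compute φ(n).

54239677440

φ(53) = 53 − 1 = 52.
φ(61^2) = 61^1·(61−1) = 61·60 = 3660.
φ(293) = 293 − 1 = 292.
φ(977) = 977 − 1 = 976.
Since φ is multiplicative, φ(56454390593) = 52 · 3660 · 292 · 976 = 54239677440.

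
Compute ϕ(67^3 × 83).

φ(24963329) = 24963329 · (1 − 1/67) · (1 − 1/83)
       = 24963329 · 5412/5561 = 24294468.

24294468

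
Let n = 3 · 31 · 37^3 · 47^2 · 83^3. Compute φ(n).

3611460972911040

φ(5950015728415107) = 5950015728415107 · (1 − 1/3) · (1 − 1/31) · (1 − 1/37) · (1 − 1/47) · (1 − 1/83)
       = 5950015728415107 · 8147520/13423341 = 3611460972911040.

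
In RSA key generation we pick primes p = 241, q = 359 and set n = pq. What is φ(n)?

φ(n) = (p − 1)(q − 1) = (241−1)(359−1) = 240·358 = 85920.

85920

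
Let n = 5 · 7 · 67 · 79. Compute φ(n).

123552

φ(185255) = 185255 · (1 − 1/5) · (1 − 1/7) · (1 − 1/67) · (1 − 1/79)
       = 185255 · 123552/185255 = 123552.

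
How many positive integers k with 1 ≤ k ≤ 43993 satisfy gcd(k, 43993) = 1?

40320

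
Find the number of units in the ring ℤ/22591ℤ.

20160

Prime factorization: 22591 = 19 × 29 × 41.
φ(19) = 19 − 1 = 18.
φ(29) = 29 − 1 = 28.
φ(41) = 41 − 1 = 40.
φ(22591) = 18 × 28 × 40 = 20160.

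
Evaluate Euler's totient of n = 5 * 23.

88

φ(5) = 5 − 1 = 4.
φ(23) = 23 − 1 = 22.
φ(115) = 4 × 22 = 88.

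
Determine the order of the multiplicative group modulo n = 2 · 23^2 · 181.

φ(2) = 2 − 1 = 1.
φ(23^2) = 23^1·(23−1) = 23·22 = 506.
φ(181) = 181 − 1 = 180.
Since φ is multiplicative, φ(191498) = 1 · 506 · 180 = 91080.

91080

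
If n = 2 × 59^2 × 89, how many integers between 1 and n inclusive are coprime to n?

301136

φ(619618) = 619618 · (1 − 1/2) · (1 − 1/59) · (1 − 1/89)
       = 619618 · 5104/10502 = 301136.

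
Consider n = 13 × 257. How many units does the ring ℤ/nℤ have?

φ(13) = 13 − 1 = 12.
φ(257) = 257 − 1 = 256.
Multiply: 12 · 256 = 3072.

3072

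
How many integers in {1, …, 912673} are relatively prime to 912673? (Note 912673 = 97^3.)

903264

φ(97^3) = 97^2·(97−1) = 9409·96 = 903264.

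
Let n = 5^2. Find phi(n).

φ(5^2) = 5^1·(5−1) = 5·4 = 20.

20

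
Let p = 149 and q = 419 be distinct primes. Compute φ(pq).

For distinct primes, φ(pq) = (p−1)(q−1) = 148 × 418 = 61864.

61864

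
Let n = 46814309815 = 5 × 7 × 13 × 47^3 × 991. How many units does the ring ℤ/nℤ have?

28972183680

φ(46814309815) = 46814309815 · (1 − 1/5) · (1 − 1/7) · (1 − 1/13) · (1 − 1/47) · (1 − 1/991)
       = 46814309815 · 13115520/21192535 = 28972183680.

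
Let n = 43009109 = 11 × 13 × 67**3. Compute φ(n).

35552880

φ(11) = 11 − 1 = 10.
φ(13) = 13 − 1 = 12.
φ(67^3) = 67^2·(67−1) = 4489·66 = 296274.
φ(43009109) = 10 × 12 × 296274 = 35552880.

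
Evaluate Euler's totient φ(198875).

First factor: 198875 = 5^3 · 37 · 43.
φ(198875) = 198875 · (1 − 1/5) · (1 − 1/37) · (1 − 1/43)
       = 198875 · 6048/7955 = 151200.

151200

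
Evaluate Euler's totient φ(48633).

Prime factorization: 48633 = 3 × 13 × 29 × 43.
φ(3) = 3 − 1 = 2.
φ(13) = 13 − 1 = 12.
φ(29) = 29 − 1 = 28.
φ(43) = 43 − 1 = 42.
Multiply: 2 · 12 · 28 · 42 = 28224.

28224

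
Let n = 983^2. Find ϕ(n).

φ(966289) = 966289 · (1 − 1/983)
       = 966289 · 982/983 = 965306.

965306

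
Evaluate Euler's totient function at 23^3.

φ(12167) = 12167 · (1 − 1/23)
       = 12167 · 22/23 = 11638.

11638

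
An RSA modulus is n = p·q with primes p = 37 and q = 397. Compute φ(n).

φ(n) = (p − 1)(q − 1) = (37−1)(397−1) = 36·396 = 14256.

14256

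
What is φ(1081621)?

Prime factorization: 1081621 = 23 * 31 * 37 * 41.
φ(23) = 23 − 1 = 22.
φ(31) = 31 − 1 = 30.
φ(37) = 37 − 1 = 36.
φ(41) = 41 − 1 = 40.
Multiply: 22 · 30 · 36 · 40 = 950400.

950400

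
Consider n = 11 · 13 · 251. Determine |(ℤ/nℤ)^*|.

30000

φ(11) = 11 − 1 = 10.
φ(13) = 13 − 1 = 12.
φ(251) = 251 − 1 = 250.
Since φ is multiplicative, φ(35893) = 10 · 12 · 250 = 30000.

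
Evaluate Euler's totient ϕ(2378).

Factor 2378: 2378 = 2 * 29 * 41.
φ(2) = 2 − 1 = 1.
φ(29) = 29 − 1 = 28.
φ(41) = 41 − 1 = 40.
Since φ is multiplicative, φ(2378) = 1 · 28 · 40 = 1120.

1120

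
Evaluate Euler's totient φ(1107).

720

Factor 1107: 1107 = 3**3 × 41.
φ(3^3) = 3^2·(3−1) = 9·2 = 18.
φ(41) = 41 − 1 = 40.
Since φ is multiplicative, φ(1107) = 18 · 40 = 720.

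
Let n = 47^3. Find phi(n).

101614

φ(47^3) = 47^2·(47−1) = 2209·46 = 101614.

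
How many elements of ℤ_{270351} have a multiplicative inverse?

155520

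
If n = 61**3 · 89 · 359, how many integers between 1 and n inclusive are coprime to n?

7033583040

φ(7252269931) = 7252269931 · (1 − 1/61) · (1 − 1/89) · (1 − 1/359)
       = 7252269931 · 1890240/1949011 = 7033583040.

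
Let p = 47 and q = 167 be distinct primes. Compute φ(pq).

For distinct primes, φ(pq) = (p−1)(q−1) = 46 × 166 = 7636.

7636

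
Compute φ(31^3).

φ(29791) = 29791 · (1 − 1/31)
       = 29791 · 30/31 = 28830.

28830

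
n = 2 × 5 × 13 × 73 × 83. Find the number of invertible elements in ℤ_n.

283392

φ(2) = 2 − 1 = 1.
φ(5) = 5 − 1 = 4.
φ(13) = 13 − 1 = 12.
φ(73) = 73 − 1 = 72.
φ(83) = 83 − 1 = 82.
φ(787670) = 1 × 4 × 12 × 72 × 82 = 283392.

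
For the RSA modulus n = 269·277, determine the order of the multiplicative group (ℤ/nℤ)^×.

For distinct primes, φ(pq) = (p−1)(q−1) = 268 × 276 = 73968.

73968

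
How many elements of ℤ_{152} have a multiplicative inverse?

First factor: 152 = 2**3 · 19.
φ(2^3) = 2^3 − 2^2 = 8 − 4 = 4.
φ(19) = 19 − 1 = 18.
Multiply: 4 · 18 = 72.

72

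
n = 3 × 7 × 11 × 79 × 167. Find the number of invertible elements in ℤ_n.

1553760

φ(3) = 3 − 1 = 2.
φ(7) = 7 − 1 = 6.
φ(11) = 11 − 1 = 10.
φ(79) = 79 − 1 = 78.
φ(167) = 167 − 1 = 166.
φ(3047583) = 2 × 6 × 10 × 78 × 166 = 1553760.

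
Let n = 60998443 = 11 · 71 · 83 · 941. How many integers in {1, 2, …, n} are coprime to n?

53956000

φ(11) = 11 − 1 = 10.
φ(71) = 71 − 1 = 70.
φ(83) = 83 − 1 = 82.
φ(941) = 941 − 1 = 940.
φ(60998443) = 10 × 70 × 82 × 940 = 53956000.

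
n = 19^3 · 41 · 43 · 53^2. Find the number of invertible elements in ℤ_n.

φ(33967599353) = 33967599353 · (1 − 1/19) · (1 − 1/41) · (1 − 1/43) · (1 − 1/53)
       = 33967599353 · 1572480/1775341 = 30086259840.

30086259840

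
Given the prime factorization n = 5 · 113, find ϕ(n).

448

φ(565) = 565 · (1 − 1/5) · (1 − 1/113)
       = 565 · 448/565 = 448.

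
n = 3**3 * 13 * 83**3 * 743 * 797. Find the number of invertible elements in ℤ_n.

72067716475776

φ(3^3) = 3^2·(3−1) = 9·2 = 18.
φ(13) = 13 − 1 = 12.
φ(83^3) = 83^2·(83−1) = 6889·82 = 564898.
φ(743) = 743 − 1 = 742.
φ(797) = 797 − 1 = 796.
Multiply: 18 · 12 · 564898 · 742 · 796 = 72067716475776.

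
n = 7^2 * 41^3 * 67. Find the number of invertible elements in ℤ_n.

186389280

φ(7^2) = 7^2 − 7^1 = 49 − 7 = 42.
φ(41^3) = 41^3 − 41^2 = 68921 − 1681 = 67240.
φ(67) = 67 − 1 = 66.
φ(226267643) = 42 × 67240 × 66 = 186389280.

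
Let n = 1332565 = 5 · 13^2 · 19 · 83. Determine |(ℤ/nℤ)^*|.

921024

φ(5) = 5 − 1 = 4.
φ(13^2) = 13^1·(13−1) = 13·12 = 156.
φ(19) = 19 − 1 = 18.
φ(83) = 83 − 1 = 82.
φ(1332565) = 4 × 156 × 18 × 82 = 921024.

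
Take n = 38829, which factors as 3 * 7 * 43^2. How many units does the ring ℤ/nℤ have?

φ(3) = 3 − 1 = 2.
φ(7) = 7 − 1 = 6.
φ(43^2) = 43^1·(43−1) = 43·42 = 1806.
Multiply: 2 · 6 · 1806 = 21672.

21672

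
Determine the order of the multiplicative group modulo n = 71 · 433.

φ(71) = 71 − 1 = 70.
φ(433) = 433 − 1 = 432.
φ(30743) = 70 × 432 = 30240.

30240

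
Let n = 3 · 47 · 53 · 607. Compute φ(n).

φ(4536111) = 4536111 · (1 − 1/3) · (1 − 1/47) · (1 − 1/53) · (1 − 1/607)
       = 4536111 · 2899104/4536111 = 2899104.

2899104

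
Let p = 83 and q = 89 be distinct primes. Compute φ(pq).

φ(83) = 83 − 1 = 82.
φ(89) = 89 − 1 = 88.
φ(7387) = 82 × 88 = 7216.

7216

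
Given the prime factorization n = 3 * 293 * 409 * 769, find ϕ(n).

182992896

φ(276463959) = 276463959 · (1 − 1/3) · (1 − 1/293) · (1 − 1/409) · (1 − 1/769)
       = 276463959 · 182992896/276463959 = 182992896.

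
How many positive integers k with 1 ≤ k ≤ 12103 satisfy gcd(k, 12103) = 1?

9072

First factor: 12103 = 7**2 * 13 * 19.
φ(12103) = 12103 · (1 − 1/7) · (1 − 1/13) · (1 − 1/19)
       = 12103 · 1296/1729 = 9072.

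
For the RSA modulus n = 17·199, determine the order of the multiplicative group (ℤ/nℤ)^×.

For distinct primes, φ(pq) = (p−1)(q−1) = 16 × 198 = 3168.

3168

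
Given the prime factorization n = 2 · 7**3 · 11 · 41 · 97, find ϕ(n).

11289600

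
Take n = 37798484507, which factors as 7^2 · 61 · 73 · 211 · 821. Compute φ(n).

φ(7^2) = 7^2 − 7^1 = 49 − 7 = 42.
φ(61) = 61 − 1 = 60.
φ(73) = 73 − 1 = 72.
φ(211) = 211 − 1 = 210.
φ(821) = 821 − 1 = 820.
φ(37798484507) = 42 × 60 × 72 × 210 × 820 = 31243968000.

31243968000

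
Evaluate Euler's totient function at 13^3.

φ(2197) = 2197 · (1 − 1/13)
       = 2197 · 12/13 = 2028.

2028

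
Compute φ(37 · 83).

φ(3071) = 3071 · (1 − 1/37) · (1 − 1/83)
       = 3071 · 2952/3071 = 2952.

2952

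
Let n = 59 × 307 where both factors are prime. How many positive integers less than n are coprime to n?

17748

φ(18113) = 18113 · (1 − 1/59) · (1 − 1/307)
       = 18113 · 17748/18113 = 17748.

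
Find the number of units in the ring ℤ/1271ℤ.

1200

Factor 1271: 1271 = 31 * 41.
φ(1271) = 1271 · (1 − 1/31) · (1 − 1/41)
       = 1271 · 1200/1271 = 1200.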